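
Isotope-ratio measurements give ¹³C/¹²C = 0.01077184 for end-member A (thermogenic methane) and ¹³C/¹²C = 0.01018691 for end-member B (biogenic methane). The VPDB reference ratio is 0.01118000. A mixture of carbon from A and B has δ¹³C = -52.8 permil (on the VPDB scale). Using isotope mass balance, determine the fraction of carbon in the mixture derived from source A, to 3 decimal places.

δ_A = (0.01077184/0.01118000 − 1)×1000 = (0.963492 − 1)×1000 = -36.508 permil
δ_B = (0.01018691/0.01118000 − 1)×1000 = (0.911173 − 1)×1000 = -88.827 permil
f_A = (δ_mix − δ_B)/(δ_A − δ_B) = (-52.8 − (-88.827))/(-36.508 − (-88.827))
f_A = 36.027 / 52.319 = 0.6886

0.689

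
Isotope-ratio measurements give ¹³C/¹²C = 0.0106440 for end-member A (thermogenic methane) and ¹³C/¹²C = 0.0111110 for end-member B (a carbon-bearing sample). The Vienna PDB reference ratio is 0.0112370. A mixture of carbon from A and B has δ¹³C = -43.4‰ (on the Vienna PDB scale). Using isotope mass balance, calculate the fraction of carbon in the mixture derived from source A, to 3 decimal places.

0.774

δ_A = (0.0106440/0.0112370 − 1)×1000 = (0.947228 − 1)×1000 = -52.772‰
δ_B = (0.0111110/0.0112370 − 1)×1000 = (0.988787 − 1)×1000 = -11.213‰
f_A = (δ_mix − δ_B)/(δ_A − δ_B) = (-43.4 − (-11.213))/(-52.772 − (-11.213))
f_A = -32.187 / -41.559 = 0.7745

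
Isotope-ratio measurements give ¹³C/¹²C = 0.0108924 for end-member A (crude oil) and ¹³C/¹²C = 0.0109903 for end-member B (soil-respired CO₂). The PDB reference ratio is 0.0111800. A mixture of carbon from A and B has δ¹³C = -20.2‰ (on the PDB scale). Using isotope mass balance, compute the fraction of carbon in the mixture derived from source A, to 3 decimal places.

0.369

δ_A = (0.0108924/0.0111800 − 1)×1000 = (0.974275 − 1)×1000 = -25.725‰
δ_B = (0.0109903/0.0111800 − 1)×1000 = (0.983032 − 1)×1000 = -16.968‰
f_A = (δ_mix − δ_B)/(δ_A − δ_B) = (-20.2 − (-16.968))/(-25.725 − (-16.968))
f_A = -3.232 / -8.757 = 0.3691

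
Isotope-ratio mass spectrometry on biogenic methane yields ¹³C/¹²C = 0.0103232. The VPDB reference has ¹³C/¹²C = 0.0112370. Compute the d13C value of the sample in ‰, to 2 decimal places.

-81.32‰

d13C = (R_sample / R_standard − 1) × 1000
R_sample / R_standard = 0.0103232 / 0.0112370 = 0.918679
d13C = (0.918679 − 1) × 1000 = -81.321‰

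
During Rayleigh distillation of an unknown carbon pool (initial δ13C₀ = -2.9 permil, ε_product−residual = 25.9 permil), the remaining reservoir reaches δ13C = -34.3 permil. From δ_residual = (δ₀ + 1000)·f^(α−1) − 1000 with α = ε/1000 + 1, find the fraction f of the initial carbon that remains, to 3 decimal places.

α − 1 = ε/1000 = 0.0259
(δ_res + 1000)/(δ₀ + 1000) = (-34.3 + 1000)/(-2.9 + 1000) = 965.7/997.1 = 0.968509
f = 0.968509^(1/0.0259) = exp(ln(0.968509)/0.0259) = exp(-0.03200/0.0259)
f = exp(-1.2354) = 0.2907

0.291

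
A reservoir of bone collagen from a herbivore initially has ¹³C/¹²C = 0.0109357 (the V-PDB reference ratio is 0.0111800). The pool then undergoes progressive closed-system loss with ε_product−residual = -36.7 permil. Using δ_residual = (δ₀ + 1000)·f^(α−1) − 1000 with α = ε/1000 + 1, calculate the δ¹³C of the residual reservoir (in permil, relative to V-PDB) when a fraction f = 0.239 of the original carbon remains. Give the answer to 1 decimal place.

30.9 permil

δ₀ = (0.0109357/0.0111800 − 1)×1000 = (0.978148 − 1)×1000 = -21.852 permil
α − 1 = ε/1000 = -0.0367
f^(α−1) = 0.239^(-0.0367) = 1.053933
δ_res = (-21.852 + 1000) × 1.053933 − 1000 = 1030.902 − 1000 = 30.90 permil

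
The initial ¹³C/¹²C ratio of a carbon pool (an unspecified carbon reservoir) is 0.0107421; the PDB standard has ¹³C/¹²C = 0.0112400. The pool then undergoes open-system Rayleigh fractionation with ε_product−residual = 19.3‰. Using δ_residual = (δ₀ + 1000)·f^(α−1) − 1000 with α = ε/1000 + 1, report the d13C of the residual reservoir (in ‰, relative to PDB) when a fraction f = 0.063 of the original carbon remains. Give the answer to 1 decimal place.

δ₀ = (0.0107421/0.0112400 − 1)×1000 = (0.955703 − 1)×1000 = -44.297‰
α − 1 = ε/1000 = 0.0193
f^(α−1) = 0.063^(0.0193) = 0.948041
δ_res = (-44.297 + 1000) × 0.948041 − 1000 = 906.046 − 1000 = -93.95‰

-94.0‰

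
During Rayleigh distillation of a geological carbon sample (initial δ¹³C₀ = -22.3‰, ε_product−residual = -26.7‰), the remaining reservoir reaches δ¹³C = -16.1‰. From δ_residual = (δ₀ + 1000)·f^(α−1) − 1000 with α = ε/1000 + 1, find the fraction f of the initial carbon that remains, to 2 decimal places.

0.79

α − 1 = ε/1000 = -0.0267
(δ_res + 1000)/(δ₀ + 1000) = (-16.1 + 1000)/(-22.3 + 1000) = 983.9/977.7 = 1.006341
f = 1.006341^(1/-0.0267) = exp(ln(1.006341)/-0.0267) = exp(0.00632/-0.0267)
f = exp(-0.2368) = 0.7892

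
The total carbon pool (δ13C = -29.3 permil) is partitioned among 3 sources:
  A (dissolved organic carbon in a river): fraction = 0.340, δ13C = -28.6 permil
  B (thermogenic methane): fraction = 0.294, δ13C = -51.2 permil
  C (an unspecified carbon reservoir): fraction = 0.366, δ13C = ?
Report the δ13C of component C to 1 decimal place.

Isotope mass balance: δ_bulk = Σ fᵢ·δᵢ.
-29.3 = 0.340×(-28.6) + 0.294×(-51.2) + 0.366×δ_C
0.366·δ_C = -29.3 − (-24.777) = -4.523
δ_C = -4.523 / 0.366 = -12.36 permil

-12.4 permil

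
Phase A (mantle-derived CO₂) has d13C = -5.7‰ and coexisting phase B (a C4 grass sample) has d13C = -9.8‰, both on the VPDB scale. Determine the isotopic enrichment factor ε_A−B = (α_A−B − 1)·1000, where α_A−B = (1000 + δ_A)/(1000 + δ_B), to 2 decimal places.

α_A−B = (1000 + -5.7) / (1000 + -9.8) = 994.3 / 990.2 = 1.004141
ε_A−B = (1.004141 − 1) × 1000 = 4.141‰
(The approximation ε ≈ δ_A − δ_B would give 4.1‰.)

4.14‰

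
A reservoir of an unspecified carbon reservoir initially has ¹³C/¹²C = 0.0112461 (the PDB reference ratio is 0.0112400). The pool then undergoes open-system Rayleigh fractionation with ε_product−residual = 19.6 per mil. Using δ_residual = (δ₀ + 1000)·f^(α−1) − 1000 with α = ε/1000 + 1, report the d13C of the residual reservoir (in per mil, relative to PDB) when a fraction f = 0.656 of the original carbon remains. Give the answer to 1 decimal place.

-7.7 per mil

δ₀ = (0.0112461/0.0112400 − 1)×1000 = (1.000543 − 1)×1000 = 0.543 per mil
α − 1 = ε/1000 = 0.0196
f^(α−1) = 0.656^(0.0196) = 0.991771
δ_res = (0.543 + 1000) × 0.991771 − 1000 = 992.309 − 1000 = -7.69 per mil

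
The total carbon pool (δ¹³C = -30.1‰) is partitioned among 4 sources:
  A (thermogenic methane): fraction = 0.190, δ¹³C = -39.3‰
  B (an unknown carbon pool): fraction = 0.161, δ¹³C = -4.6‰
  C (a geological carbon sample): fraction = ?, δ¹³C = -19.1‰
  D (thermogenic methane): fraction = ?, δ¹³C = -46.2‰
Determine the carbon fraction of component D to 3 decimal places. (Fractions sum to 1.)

0.350

Let f_D and f_C be the unknown fractions; fractions sum to 1 so f_D + f_C = 0.649.
Mass balance: Σ fᵢ·δᵢ = δ_bulk ⇒ f_D·(-46.2) + f_C·(-19.1) = -30.1 − (-8.208) = -21.892
Substitute f_C = 0.649 − f_D:
f_D·(-46.2 − -19.1) = -21.892 − 0.649×(-19.1) = -9.497
f_D = -9.497 / -27.1 = 0.3504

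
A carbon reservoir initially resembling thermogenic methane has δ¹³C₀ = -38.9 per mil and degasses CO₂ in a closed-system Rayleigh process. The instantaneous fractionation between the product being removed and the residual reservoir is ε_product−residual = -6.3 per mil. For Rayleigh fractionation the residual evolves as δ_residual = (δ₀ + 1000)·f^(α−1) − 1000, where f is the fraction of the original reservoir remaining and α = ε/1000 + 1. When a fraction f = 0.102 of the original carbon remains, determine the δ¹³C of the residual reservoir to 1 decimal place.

Rayleigh residual: δ_res = (δ₀ + 1000)·f^(α−1) − 1000
α = ε/1000 + 1 = 0.99370, so α − 1 = -0.00630
f^(α−1) = 0.102^(-0.00630) = 1.014485
δ_res = (-38.9 + 1000) × 1.014485 − 1000 = 975.022 − 1000 = -24.98 per mil

-25.0 per mil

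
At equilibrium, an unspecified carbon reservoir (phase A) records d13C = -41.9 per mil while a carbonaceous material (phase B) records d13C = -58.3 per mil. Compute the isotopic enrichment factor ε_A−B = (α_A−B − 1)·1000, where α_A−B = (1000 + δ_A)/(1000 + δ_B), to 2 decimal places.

α_A−B = (1000 + -41.9) / (1000 + -58.3) = 958.1 / 941.7 = 1.017415
ε_A−B = (1.017415 − 1) × 1000 = 17.415 per mil
(The approximation ε ≈ δ_A − δ_B would give 16.4 per mil.)

17.42 per mil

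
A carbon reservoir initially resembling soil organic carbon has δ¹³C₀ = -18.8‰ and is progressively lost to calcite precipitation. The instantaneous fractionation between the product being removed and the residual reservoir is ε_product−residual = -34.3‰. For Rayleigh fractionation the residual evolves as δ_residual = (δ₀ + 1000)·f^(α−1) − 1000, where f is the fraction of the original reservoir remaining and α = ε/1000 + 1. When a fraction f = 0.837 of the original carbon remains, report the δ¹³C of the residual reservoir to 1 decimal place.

-12.8‰

Rayleigh residual: δ_res = (δ₀ + 1000)·f^(α−1) − 1000
α = ε/1000 + 1 = 0.96570, so α − 1 = -0.03430
f^(α−1) = 0.837^(-0.03430) = 1.006122
δ_res = (-18.8 + 1000) × 1.006122 − 1000 = 987.207 − 1000 = -12.79‰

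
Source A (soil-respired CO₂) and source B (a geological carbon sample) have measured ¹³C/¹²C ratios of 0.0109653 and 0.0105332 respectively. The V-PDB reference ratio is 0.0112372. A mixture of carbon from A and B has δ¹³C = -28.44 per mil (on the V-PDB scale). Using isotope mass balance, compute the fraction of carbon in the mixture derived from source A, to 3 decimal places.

0.890

δ_A = (0.0109653/0.0112372 − 1)×1000 = (0.975804 − 1)×1000 = -24.196 per mil
δ_B = (0.0105332/0.0112372 − 1)×1000 = (0.937351 − 1)×1000 = -62.649 per mil
f_A = (δ_mix − δ_B)/(δ_A − δ_B) = (-28.44 − (-62.649))/(-24.196 − (-62.649))
f_A = 34.209 / 38.453 = 0.8896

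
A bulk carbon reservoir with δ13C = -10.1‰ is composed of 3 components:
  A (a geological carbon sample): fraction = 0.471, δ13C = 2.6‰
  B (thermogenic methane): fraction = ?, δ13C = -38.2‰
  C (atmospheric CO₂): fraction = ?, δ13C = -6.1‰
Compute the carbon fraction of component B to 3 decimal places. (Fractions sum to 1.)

Let f_B and f_C be the unknown fractions; fractions sum to 1 so f_B + f_C = 0.529.
Mass balance: Σ fᵢ·δᵢ = δ_bulk ⇒ f_B·(-38.2) + f_C·(-6.1) = -10.1 − (1.225) = -11.325
Substitute f_C = 0.529 − f_B:
f_B·(-38.2 − -6.1) = -11.325 − 0.529×(-6.1) = -8.098
f_B = -8.098 / -32.1 = 0.2523

0.252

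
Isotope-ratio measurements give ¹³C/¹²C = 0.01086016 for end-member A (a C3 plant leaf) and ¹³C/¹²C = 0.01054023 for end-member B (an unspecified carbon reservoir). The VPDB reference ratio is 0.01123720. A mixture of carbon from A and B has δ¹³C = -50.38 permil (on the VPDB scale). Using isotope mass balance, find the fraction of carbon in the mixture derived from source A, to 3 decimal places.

δ_A = (0.01086016/0.01123720 − 1)×1000 = (0.966447 − 1)×1000 = -33.553 permil
δ_B = (0.01054023/0.01123720 − 1)×1000 = (0.937977 − 1)×1000 = -62.023 permil
f_A = (δ_mix − δ_B)/(δ_A − δ_B) = (-50.38 − (-62.023))/(-33.553 − (-62.023))
f_A = 11.643 / 28.471 = 0.4090

0.409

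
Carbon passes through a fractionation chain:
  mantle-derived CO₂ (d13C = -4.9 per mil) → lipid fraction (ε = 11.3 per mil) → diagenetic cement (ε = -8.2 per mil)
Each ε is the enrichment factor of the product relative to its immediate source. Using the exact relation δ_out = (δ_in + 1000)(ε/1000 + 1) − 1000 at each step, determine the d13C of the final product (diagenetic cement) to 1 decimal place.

-1.9 per mil

step 1: δ = (-4.90 + 1000)·(11.3/1000 + 1) − 1000 = 6.34 per mil
step 2: δ = (6.34 + 1000)·(-8.2/1000 + 1) − 1000 = -1.91 per mil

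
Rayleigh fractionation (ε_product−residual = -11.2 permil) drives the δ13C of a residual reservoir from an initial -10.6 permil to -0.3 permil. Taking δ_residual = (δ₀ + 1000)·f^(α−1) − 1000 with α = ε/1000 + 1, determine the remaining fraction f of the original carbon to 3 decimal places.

0.397

α − 1 = ε/1000 = -0.0112
(δ_res + 1000)/(δ₀ + 1000) = (-0.3 + 1000)/(-10.6 + 1000) = 999.7/989.4 = 1.010410
f = 1.010410^(1/-0.0112) = exp(ln(1.010410)/-0.0112) = exp(0.01036/-0.0112)
f = exp(-0.9247) = 0.3967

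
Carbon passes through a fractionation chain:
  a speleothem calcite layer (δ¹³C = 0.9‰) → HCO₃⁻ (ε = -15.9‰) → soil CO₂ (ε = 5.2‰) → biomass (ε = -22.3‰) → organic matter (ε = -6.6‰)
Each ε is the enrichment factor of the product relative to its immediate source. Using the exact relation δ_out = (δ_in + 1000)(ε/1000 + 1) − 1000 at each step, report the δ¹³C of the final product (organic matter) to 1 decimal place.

step 1: δ = (0.90 + 1000)·(-15.9/1000 + 1) − 1000 = -15.01‰
step 2: δ = (-15.01 + 1000)·(5.2/1000 + 1) − 1000 = -9.89‰
step 3: δ = (-9.89 + 1000)·(-22.3/1000 + 1) − 1000 = -31.97‰
step 4: δ = (-31.97 + 1000)·(-6.6/1000 + 1) − 1000 = -38.36‰

-38.4‰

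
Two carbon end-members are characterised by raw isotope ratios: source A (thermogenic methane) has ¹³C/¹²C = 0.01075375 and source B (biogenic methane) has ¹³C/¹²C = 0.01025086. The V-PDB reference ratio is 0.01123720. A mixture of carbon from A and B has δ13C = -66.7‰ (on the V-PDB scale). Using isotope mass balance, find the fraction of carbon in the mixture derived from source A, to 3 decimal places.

0.471

δ_A = (0.01075375/0.01123720 − 1)×1000 = (0.956978 − 1)×1000 = -43.022‰
δ_B = (0.01025086/0.01123720 − 1)×1000 = (0.912225 − 1)×1000 = -87.775‰
f_A = (δ_mix − δ_B)/(δ_A − δ_B) = (-66.7 − (-87.775))/(-43.022 − (-87.775))
f_A = 21.075 / 44.752 = 0.4709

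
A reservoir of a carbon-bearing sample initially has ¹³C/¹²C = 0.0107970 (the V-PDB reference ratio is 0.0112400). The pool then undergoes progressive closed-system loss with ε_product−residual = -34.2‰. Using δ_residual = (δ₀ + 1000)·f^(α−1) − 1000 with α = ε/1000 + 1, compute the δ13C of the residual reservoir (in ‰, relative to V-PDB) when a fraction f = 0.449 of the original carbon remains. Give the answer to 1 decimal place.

δ₀ = (0.0107970/0.0112400 − 1)×1000 = (0.960587 − 1)×1000 = -39.413‰
α − 1 = ε/1000 = -0.0342
f^(α−1) = 0.449^(-0.0342) = 1.027763
δ_res = (-39.413 + 1000) × 1.027763 − 1000 = 987.256 − 1000 = -12.74‰

-12.7‰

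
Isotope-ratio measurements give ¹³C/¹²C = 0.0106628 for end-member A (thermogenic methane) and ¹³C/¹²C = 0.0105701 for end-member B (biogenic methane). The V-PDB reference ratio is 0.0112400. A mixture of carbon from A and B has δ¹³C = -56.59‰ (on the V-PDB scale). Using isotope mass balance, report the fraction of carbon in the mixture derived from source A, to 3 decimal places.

0.365

δ_A = (0.0106628/0.0112400 − 1)×1000 = (0.948648 − 1)×1000 = -51.352‰
δ_B = (0.0105701/0.0112400 − 1)×1000 = (0.940400 − 1)×1000 = -59.600‰
f_A = (δ_mix − δ_B)/(δ_A − δ_B) = (-56.59 − (-59.600))/(-51.352 − (-59.600))
f_A = 3.010 / 8.247 = 0.3649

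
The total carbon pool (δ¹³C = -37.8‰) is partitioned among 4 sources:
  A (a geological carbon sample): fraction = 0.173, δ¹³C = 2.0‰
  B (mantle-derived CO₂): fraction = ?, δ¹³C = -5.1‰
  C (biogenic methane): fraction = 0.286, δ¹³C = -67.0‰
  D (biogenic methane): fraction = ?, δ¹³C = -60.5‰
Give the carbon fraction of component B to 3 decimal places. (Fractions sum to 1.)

0.248

Let f_B and f_D be the unknown fractions; fractions sum to 1 so f_B + f_D = 0.541.
Mass balance: Σ fᵢ·δᵢ = δ_bulk ⇒ f_B·(-5.1) + f_D·(-60.5) = -37.8 − (-18.816) = -18.984
Substitute f_D = 0.541 − f_B:
f_B·(-5.1 − -60.5) = -18.984 − 0.541×(-60.5) = 13.747
f_B = 13.747 / 55.4 = 0.2481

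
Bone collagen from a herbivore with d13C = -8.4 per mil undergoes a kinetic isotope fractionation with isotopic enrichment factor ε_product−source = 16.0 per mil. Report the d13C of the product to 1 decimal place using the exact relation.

To first order, δ_product ≈ δ_source + ε = 7.6 per mil.
Exactly, δ_product = (δ_source + 1000)·(ε/1000 + 1) − 1000.
δ_product = (-8.4 + 1000) × (16.0/1000 + 1) − 1000
δ_product = 7.47 per mil

7.5 per mil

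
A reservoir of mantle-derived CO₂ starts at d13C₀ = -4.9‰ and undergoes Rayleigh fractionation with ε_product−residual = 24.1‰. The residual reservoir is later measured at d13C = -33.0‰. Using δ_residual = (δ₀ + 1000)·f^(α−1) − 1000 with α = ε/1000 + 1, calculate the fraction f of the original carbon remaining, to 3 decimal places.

0.305

α − 1 = ε/1000 = 0.0241
(δ_res + 1000)/(δ₀ + 1000) = (-33.0 + 1000)/(-4.9 + 1000) = 967.0/995.1 = 0.971762
f = 0.971762^(1/0.0241) = exp(ln(0.971762)/0.0241) = exp(-0.02864/0.0241)
f = exp(-1.1886) = 0.3047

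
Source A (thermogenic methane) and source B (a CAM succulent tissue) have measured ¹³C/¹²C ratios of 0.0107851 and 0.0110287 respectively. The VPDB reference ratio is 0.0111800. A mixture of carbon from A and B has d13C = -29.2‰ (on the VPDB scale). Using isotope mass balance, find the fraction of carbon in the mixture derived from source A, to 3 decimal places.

δ_A = (0.0107851/0.0111800 − 1)×1000 = (0.964678 − 1)×1000 = -35.322‰
δ_B = (0.0110287/0.0111800 − 1)×1000 = (0.986467 − 1)×1000 = -13.533‰
f_A = (δ_mix − δ_B)/(δ_A − δ_B) = (-29.2 − (-13.533))/(-35.322 − (-13.533))
f_A = -15.667 / -21.789 = 0.7190

0.719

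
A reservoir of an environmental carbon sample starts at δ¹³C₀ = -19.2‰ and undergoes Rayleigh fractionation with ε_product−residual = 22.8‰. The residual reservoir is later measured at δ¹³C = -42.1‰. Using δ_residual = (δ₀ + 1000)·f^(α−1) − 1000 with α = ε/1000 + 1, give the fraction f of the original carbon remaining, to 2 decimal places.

α − 1 = ε/1000 = 0.0228
(δ_res + 1000)/(δ₀ + 1000) = (-42.1 + 1000)/(-19.2 + 1000) = 957.9/980.8 = 0.976652
f = 0.976652^(1/0.0228) = exp(ln(0.976652)/0.0228) = exp(-0.02363/0.0228)
f = exp(-1.0362) = 0.3548

0.35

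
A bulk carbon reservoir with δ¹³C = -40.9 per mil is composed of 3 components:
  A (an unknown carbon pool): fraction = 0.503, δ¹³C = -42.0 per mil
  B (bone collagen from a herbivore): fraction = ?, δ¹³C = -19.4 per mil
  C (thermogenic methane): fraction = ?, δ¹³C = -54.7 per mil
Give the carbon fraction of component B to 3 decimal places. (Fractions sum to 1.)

0.210

Let f_B and f_C be the unknown fractions; fractions sum to 1 so f_B + f_C = 0.497.
Mass balance: Σ fᵢ·δᵢ = δ_bulk ⇒ f_B·(-19.4) + f_C·(-54.7) = -40.9 − (-21.126) = -19.774
Substitute f_C = 0.497 − f_B:
f_B·(-19.4 − -54.7) = -19.774 − 0.497×(-54.7) = 7.412
f_B = 7.412 / 35.3 = 0.2100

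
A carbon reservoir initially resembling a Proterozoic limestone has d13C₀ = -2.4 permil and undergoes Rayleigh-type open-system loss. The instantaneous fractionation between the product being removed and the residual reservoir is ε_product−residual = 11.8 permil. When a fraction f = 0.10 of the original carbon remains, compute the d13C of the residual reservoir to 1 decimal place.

-29.1 permil

Rayleigh residual: δ_res = (δ₀ + 1000)·f^(α−1) − 1000
α = ε/1000 + 1 = 1.01180, so α − 1 = 0.01180
f^(α−1) = 0.10^(0.01180) = 0.973195
δ_res = (-2.4 + 1000) × 0.973195 − 1000 = 970.860 − 1000 = -29.14 permil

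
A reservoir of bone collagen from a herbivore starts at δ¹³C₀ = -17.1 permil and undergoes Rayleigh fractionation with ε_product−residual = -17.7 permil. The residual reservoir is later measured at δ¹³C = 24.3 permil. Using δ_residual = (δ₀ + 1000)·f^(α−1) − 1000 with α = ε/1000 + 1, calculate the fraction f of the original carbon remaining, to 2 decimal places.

0.10

α − 1 = ε/1000 = -0.0177
(δ_res + 1000)/(δ₀ + 1000) = (24.3 + 1000)/(-17.1 + 1000) = 1024.3/982.9 = 1.042120
f = 1.042120^(1/-0.0177) = exp(ln(1.042120)/-0.0177) = exp(0.04126/-0.0177)
f = exp(-2.3309) = 0.0972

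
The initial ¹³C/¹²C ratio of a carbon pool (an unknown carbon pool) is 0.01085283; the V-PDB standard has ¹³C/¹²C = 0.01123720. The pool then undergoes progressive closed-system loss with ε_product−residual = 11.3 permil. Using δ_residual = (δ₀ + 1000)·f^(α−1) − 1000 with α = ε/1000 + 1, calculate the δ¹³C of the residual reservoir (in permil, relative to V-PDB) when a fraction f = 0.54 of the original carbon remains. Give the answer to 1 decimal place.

δ₀ = (0.01085283/0.01123720 − 1)×1000 = (0.965795 − 1)×1000 = -34.205 permil
α − 1 = ε/1000 = 0.0113
f^(α−1) = 0.54^(0.0113) = 0.993061
δ_res = (-34.205 + 1000) × 0.993061 − 1000 = 959.093 − 1000 = -40.91 permil

-40.9 permil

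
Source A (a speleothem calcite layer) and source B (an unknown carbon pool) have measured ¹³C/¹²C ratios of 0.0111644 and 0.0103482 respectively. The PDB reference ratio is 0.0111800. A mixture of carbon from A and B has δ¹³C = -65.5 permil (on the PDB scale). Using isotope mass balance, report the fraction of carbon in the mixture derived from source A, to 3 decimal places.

δ_A = (0.0111644/0.0111800 − 1)×1000 = (0.998605 − 1)×1000 = -1.395 permil
δ_B = (0.0103482/0.0111800 − 1)×1000 = (0.925599 − 1)×1000 = -74.401 permil
f_A = (δ_mix − δ_B)/(δ_A − δ_B) = (-65.5 − (-74.401))/(-1.395 − (-74.401))
f_A = 8.901 / 73.005 = 0.1219

0.122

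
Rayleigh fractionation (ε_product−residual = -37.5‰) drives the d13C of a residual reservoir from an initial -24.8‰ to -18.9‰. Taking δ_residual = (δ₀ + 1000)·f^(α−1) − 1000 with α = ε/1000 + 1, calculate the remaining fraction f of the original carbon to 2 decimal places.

0.85

α − 1 = ε/1000 = -0.0375
(δ_res + 1000)/(δ₀ + 1000) = (-18.9 + 1000)/(-24.8 + 1000) = 981.1/975.2 = 1.006050
f = 1.006050^(1/-0.0375) = exp(ln(1.006050)/-0.0375) = exp(0.00603/-0.0375)
f = exp(-0.1608) = 0.8514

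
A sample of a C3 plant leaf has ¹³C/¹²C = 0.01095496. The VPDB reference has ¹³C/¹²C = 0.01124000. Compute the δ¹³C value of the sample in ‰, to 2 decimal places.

-25.36‰

δ¹³C = (R_sample / R_standard − 1) × 1000
R_sample / R_standard = 0.01095496 / 0.01124000 = 0.974641
δ¹³C = (0.974641 − 1) × 1000 = -25.359‰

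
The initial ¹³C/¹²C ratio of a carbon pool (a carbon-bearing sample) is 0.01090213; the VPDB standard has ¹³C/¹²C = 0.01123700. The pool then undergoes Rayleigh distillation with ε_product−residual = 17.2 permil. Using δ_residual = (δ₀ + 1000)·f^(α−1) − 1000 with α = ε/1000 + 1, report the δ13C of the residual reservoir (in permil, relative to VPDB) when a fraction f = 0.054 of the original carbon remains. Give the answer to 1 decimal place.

-77.3 permil

δ₀ = (0.01090213/0.01123700 − 1)×1000 = (0.970199 − 1)×1000 = -29.801 permil
α − 1 = ε/1000 = 0.0172
f^(α−1) = 0.054^(0.0172) = 0.951036
δ_res = (-29.801 + 1000) × 0.951036 − 1000 = 922.695 − 1000 = -77.31 permil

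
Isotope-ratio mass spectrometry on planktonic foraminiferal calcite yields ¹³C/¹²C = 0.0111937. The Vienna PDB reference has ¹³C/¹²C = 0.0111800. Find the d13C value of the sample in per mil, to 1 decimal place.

d13C = (R_sample / R_standard − 1) × 1000
R_sample / R_standard = 0.0111937 / 0.0111800 = 1.001225
d13C = (1.001225 − 1) × 1000 = 1.23 per mil

1.2 per mil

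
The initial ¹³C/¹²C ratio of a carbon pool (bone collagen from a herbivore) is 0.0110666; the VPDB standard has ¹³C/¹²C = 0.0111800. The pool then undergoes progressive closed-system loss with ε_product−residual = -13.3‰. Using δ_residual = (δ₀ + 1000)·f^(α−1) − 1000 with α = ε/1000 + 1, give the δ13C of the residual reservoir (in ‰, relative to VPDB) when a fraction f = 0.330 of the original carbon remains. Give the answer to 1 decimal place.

4.6‰

δ₀ = (0.0110666/0.0111800 − 1)×1000 = (0.989857 − 1)×1000 = -10.143‰
α − 1 = ε/1000 = -0.0133
f^(α−1) = 0.330^(-0.0133) = 1.014854
δ_res = (-10.143 + 1000) × 1.014854 − 1000 = 1004.561 − 1000 = 4.56‰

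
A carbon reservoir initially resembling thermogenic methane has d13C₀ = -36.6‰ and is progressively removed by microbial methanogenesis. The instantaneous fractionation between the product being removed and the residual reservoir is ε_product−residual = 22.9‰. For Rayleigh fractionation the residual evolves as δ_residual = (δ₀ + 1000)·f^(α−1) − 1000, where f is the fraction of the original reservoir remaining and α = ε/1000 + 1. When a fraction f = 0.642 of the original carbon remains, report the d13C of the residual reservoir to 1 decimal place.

Rayleigh residual: δ_res = (δ₀ + 1000)·f^(α−1) − 1000
α = ε/1000 + 1 = 1.02290, so α − 1 = 0.02290
f^(α−1) = 0.642^(0.02290) = 0.989903
δ_res = (-36.6 + 1000) × 0.989903 − 1000 = 953.672 − 1000 = -46.33‰

-46.3‰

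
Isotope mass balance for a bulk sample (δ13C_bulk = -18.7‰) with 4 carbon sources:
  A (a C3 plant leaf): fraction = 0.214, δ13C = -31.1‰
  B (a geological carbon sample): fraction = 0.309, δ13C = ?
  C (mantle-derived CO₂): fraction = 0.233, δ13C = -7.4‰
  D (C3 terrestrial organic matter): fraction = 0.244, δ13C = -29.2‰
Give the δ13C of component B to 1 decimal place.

Isotope mass balance: δ_bulk = Σ fᵢ·δᵢ.
-18.7 = 0.214×(-31.1) + 0.309×δ_B + 0.233×(-7.4) + 0.244×(-29.2)
0.309·δ_B = -18.7 − (-15.504) = -3.196
δ_B = -3.196 / 0.309 = -10.34‰

-10.3‰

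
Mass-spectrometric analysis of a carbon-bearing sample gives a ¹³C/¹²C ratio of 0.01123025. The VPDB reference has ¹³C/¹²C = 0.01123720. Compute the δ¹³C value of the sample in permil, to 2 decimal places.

-0.62 permil

δ¹³C = (R_sample / R_standard − 1) × 1000
R_sample / R_standard = 0.01123025 / 0.01123720 = 0.999382
δ¹³C = (0.999382 − 1) × 1000 = -0.618 permil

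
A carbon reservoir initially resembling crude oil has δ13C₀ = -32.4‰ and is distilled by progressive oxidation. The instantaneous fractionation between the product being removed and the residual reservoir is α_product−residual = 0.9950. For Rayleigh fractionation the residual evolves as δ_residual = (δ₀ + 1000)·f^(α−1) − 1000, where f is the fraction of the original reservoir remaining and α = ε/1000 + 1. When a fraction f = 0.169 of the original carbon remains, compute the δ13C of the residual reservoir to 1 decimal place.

Rayleigh residual: δ_res = (δ₀ + 1000)·f^(α−1) − 1000
α − 1 = -0.00500
f^(α−1) = 0.169^(-0.00500) = 1.008929
δ_res = (-32.4 + 1000) × 1.008929 − 1000 = 976.240 − 1000 = -23.76‰

-23.8‰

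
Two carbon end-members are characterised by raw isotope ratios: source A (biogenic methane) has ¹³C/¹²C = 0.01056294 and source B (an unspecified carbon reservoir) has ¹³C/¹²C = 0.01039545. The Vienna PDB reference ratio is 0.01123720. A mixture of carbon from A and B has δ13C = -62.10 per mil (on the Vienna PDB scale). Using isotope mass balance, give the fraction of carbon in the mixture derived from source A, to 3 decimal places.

0.859

δ_A = (0.01056294/0.01123720 − 1)×1000 = (0.939998 − 1)×1000 = -60.002 per mil
δ_B = (0.01039545/0.01123720 − 1)×1000 = (0.925093 − 1)×1000 = -74.907 per mil
f_A = (δ_mix − δ_B)/(δ_A − δ_B) = (-62.10 − (-74.907))/(-60.002 − (-74.907))
f_A = 12.807 / 14.905 = 0.8593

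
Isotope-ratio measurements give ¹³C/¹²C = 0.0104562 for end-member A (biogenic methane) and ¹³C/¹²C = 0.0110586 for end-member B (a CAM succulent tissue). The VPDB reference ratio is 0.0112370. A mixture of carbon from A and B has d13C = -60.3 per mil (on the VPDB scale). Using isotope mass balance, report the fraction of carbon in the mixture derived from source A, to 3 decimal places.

δ_A = (0.0104562/0.0112370 − 1)×1000 = (0.930515 − 1)×1000 = -69.485 per mil
δ_B = (0.0110586/0.0112370 − 1)×1000 = (0.984124 − 1)×1000 = -15.876 per mil
f_A = (δ_mix − δ_B)/(δ_A − δ_B) = (-60.3 − (-15.876))/(-69.485 − (-15.876))
f_A = -44.424 / -53.609 = 0.8287

0.829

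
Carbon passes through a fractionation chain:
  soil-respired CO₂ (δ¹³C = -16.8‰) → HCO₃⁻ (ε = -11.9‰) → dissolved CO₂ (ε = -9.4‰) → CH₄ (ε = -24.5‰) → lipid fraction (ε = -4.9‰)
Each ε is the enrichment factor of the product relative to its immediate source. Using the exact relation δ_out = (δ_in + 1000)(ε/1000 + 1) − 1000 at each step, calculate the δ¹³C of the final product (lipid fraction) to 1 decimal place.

step 1: δ = (-16.80 + 1000)·(-11.9/1000 + 1) − 1000 = -28.50‰
step 2: δ = (-28.50 + 1000)·(-9.4/1000 + 1) − 1000 = -37.63‰
step 3: δ = (-37.63 + 1000)·(-24.5/1000 + 1) − 1000 = -61.21‰
step 4: δ = (-61.21 + 1000)·(-4.9/1000 + 1) − 1000 = -65.81‰

-65.8‰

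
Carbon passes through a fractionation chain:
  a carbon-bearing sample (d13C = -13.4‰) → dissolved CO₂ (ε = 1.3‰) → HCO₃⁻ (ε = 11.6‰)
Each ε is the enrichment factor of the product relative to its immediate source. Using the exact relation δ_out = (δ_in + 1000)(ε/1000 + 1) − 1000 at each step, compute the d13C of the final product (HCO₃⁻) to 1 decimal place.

step 1: δ = (-13.40 + 1000)·(1.3/1000 + 1) − 1000 = -12.12‰
step 2: δ = (-12.12 + 1000)·(11.6/1000 + 1) − 1000 = -0.66‰

-0.7‰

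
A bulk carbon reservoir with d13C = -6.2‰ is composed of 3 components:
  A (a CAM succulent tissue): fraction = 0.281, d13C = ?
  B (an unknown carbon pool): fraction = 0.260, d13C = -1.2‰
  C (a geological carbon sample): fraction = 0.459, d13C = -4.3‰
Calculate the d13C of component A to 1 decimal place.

-13.9‰

Isotope mass balance: δ_bulk = Σ fᵢ·δᵢ.
-6.2 = 0.281×δ_A + 0.260×(-1.2) + 0.459×(-4.3)
0.281·δ_A = -6.2 − (-2.286) = -3.914
δ_A = -3.914 / 0.281 = -13.93‰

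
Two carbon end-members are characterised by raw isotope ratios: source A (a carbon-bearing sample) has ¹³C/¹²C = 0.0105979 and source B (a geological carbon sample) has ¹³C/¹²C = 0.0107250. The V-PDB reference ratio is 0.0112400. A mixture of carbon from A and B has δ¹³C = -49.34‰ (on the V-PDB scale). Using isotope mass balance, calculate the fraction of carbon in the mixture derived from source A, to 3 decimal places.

0.311

δ_A = (0.0105979/0.0112400 − 1)×1000 = (0.942874 − 1)×1000 = -57.126‰
δ_B = (0.0107250/0.0112400 − 1)×1000 = (0.954181 − 1)×1000 = -45.819‰
f_A = (δ_mix − δ_B)/(δ_A − δ_B) = (-49.34 − (-45.819))/(-57.126 − (-45.819))
f_A = -3.521 / -11.308 = 0.3114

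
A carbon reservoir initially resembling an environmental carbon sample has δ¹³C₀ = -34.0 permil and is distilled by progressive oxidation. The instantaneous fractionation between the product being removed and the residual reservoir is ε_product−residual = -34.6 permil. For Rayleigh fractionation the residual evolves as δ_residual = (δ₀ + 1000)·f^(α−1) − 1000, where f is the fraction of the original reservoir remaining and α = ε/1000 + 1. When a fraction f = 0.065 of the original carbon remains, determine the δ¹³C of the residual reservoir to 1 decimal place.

Rayleigh residual: δ_res = (δ₀ + 1000)·f^(α−1) − 1000
α = ε/1000 + 1 = 0.96540, so α − 1 = -0.03460
f^(α−1) = 0.065^(-0.03460) = 1.099191
δ_res = (-34.0 + 1000) × 1.099191 − 1000 = 1061.819 − 1000 = 61.82 permil

61.8 permil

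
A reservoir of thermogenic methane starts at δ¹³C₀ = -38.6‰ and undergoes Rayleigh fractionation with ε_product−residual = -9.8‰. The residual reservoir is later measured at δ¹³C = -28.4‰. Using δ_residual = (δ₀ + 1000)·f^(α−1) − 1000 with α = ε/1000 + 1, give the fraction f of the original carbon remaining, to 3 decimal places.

0.341

α − 1 = ε/1000 = -0.0098
(δ_res + 1000)/(δ₀ + 1000) = (-28.4 + 1000)/(-38.6 + 1000) = 971.6/961.4 = 1.010610
f = 1.010610^(1/-0.0098) = exp(ln(1.010610)/-0.0098) = exp(0.01055/-0.0098)
f = exp(-1.0769) = 0.3406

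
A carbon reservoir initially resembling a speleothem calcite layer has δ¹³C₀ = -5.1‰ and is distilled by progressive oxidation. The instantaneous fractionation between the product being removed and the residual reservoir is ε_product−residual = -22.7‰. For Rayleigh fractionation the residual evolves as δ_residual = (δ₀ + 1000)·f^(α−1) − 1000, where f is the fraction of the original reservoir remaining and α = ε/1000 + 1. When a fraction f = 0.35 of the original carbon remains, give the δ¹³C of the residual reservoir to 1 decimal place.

18.9‰

Rayleigh residual: δ_res = (δ₀ + 1000)·f^(α−1) − 1000
α = ε/1000 + 1 = 0.97730, so α − 1 = -0.02270
f^(α−1) = 0.35^(-0.02270) = 1.024117
δ_res = (-5.1 + 1000) × 1.024117 − 1000 = 1018.894 − 1000 = 18.89‰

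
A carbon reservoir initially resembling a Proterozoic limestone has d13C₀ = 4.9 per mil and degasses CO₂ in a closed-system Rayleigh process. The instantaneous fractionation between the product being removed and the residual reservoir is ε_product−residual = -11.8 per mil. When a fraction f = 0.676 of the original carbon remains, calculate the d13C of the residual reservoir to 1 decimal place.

Rayleigh residual: δ_res = (δ₀ + 1000)·f^(α−1) − 1000
α = ε/1000 + 1 = 0.98820, so α − 1 = -0.01180
f^(α−1) = 0.676^(-0.01180) = 1.004631
δ_res = (4.9 + 1000) × 1.004631 − 1000 = 1009.554 − 1000 = 9.55 per mil

9.6 per mil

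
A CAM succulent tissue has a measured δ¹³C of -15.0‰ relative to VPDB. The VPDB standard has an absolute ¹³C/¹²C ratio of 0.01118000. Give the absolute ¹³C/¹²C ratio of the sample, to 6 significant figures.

0.0110123

R_sample = R_standard × (δ¹³C/1000 + 1)
R_sample = 0.01118000 × (-15.0/1000 + 1) = 0.01118000 × 0.985000
R_sample = 0.0110123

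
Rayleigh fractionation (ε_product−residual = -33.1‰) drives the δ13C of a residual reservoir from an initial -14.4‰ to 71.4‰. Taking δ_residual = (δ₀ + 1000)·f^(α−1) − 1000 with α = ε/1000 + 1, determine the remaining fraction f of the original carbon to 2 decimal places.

0.08

α − 1 = ε/1000 = -0.0331
(δ_res + 1000)/(δ₀ + 1000) = (71.4 + 1000)/(-14.4 + 1000) = 1071.4/985.6 = 1.087054
f = 1.087054^(1/-0.0331) = exp(ln(1.087054)/-0.0331) = exp(0.08347/-0.0331)
f = exp(-2.5218) = 0.0803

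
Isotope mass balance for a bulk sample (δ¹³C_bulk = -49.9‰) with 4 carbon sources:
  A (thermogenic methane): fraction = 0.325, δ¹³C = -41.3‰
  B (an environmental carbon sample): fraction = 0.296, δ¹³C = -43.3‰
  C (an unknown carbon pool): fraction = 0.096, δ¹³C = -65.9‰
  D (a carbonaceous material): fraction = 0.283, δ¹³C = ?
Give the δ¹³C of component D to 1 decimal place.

Isotope mass balance: δ_bulk = Σ fᵢ·δᵢ.
-49.9 = 0.325×(-41.3) + 0.296×(-43.3) + 0.096×(-65.9) + 0.283×δ_D
0.283·δ_D = -49.9 − (-32.566) = -17.334
δ_D = -17.334 / 0.283 = -61.25‰

-61.3‰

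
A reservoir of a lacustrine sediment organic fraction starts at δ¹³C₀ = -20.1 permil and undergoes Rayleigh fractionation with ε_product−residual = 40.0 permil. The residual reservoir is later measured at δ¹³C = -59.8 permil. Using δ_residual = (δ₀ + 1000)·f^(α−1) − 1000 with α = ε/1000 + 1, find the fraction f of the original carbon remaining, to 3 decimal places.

α − 1 = ε/1000 = 0.0400
(δ_res + 1000)/(δ₀ + 1000) = (-59.8 + 1000)/(-20.1 + 1000) = 940.2/979.9 = 0.959486
f = 0.959486^(1/0.0400) = exp(ln(0.959486)/0.0400) = exp(-0.04136/0.0400)
f = exp(-1.0339) = 0.3556

0.356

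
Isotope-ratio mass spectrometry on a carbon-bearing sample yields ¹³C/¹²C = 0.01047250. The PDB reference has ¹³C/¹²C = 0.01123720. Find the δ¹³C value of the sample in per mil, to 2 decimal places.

δ¹³C = (R_sample / R_standard − 1) × 1000
R_sample / R_standard = 0.01047250 / 0.01123720 = 0.931949
δ¹³C = (0.931949 − 1) × 1000 = -68.051 per mil

-68.05 per mil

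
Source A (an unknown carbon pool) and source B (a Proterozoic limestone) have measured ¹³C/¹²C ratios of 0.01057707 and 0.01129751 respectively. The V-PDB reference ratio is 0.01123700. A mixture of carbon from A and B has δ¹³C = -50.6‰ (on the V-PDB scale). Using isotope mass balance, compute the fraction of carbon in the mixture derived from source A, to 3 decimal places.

δ_A = (0.01057707/0.01123700 − 1)×1000 = (0.941272 − 1)×1000 = -58.728‰
δ_B = (0.01129751/0.01123700 − 1)×1000 = (1.005385 − 1)×1000 = 5.385‰
f_A = (δ_mix − δ_B)/(δ_A − δ_B) = (-50.6 − (5.385))/(-58.728 − (5.385))
f_A = -55.985 / -64.113 = 0.8732

0.873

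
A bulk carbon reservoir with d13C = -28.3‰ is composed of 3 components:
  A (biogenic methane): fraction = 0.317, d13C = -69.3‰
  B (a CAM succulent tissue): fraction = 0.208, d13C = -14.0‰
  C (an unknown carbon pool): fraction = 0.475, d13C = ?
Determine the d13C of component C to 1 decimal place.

Isotope mass balance: δ_bulk = Σ fᵢ·δᵢ.
-28.3 = 0.317×(-69.3) + 0.208×(-14.0) + 0.475×δ_C
0.475·δ_C = -28.3 − (-24.880) = -3.420
δ_C = -3.420 / 0.475 = -7.20‰

-7.2‰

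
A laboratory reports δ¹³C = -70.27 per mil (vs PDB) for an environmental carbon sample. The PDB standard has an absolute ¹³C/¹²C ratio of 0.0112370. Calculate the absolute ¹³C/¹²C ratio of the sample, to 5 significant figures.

R_sample = R_standard × (δ¹³C/1000 + 1)
R_sample = 0.0112370 × (-70.27/1000 + 1) = 0.0112370 × 0.929730
R_sample = 0.0104474

0.010447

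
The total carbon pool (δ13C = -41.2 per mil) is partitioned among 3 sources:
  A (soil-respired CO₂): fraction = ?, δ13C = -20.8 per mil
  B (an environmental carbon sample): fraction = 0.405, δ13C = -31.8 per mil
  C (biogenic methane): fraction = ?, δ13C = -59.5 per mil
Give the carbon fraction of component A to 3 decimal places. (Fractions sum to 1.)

Let f_A and f_C be the unknown fractions; fractions sum to 1 so f_A + f_C = 0.595.
Mass balance: Σ fᵢ·δᵢ = δ_bulk ⇒ f_A·(-20.8) + f_C·(-59.5) = -41.2 − (-12.879) = -28.321
Substitute f_C = 0.595 − f_A:
f_A·(-20.8 − -59.5) = -28.321 − 0.595×(-59.5) = 7.081
f_A = 7.081 / 38.7 = 0.1830

0.183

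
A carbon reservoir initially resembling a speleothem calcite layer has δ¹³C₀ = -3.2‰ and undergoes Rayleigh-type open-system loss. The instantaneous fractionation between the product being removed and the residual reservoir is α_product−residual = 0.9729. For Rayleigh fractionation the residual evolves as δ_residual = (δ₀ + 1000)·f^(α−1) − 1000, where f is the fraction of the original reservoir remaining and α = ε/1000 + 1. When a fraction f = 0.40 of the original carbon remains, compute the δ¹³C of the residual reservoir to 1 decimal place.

21.9‰

Rayleigh residual: δ_res = (δ₀ + 1000)·f^(α−1) − 1000
α − 1 = -0.02710
f^(α−1) = 0.40^(-0.02710) = 1.025142
δ_res = (-3.2 + 1000) × 1.025142 − 1000 = 1021.862 − 1000 = 21.86‰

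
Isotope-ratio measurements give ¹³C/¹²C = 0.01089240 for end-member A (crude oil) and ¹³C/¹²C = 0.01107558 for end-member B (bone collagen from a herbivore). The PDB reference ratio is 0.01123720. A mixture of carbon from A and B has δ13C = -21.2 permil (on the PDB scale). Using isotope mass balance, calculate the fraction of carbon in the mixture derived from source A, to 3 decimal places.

δ_A = (0.01089240/0.01123720 − 1)×1000 = (0.969316 − 1)×1000 = -30.684 permil
δ_B = (0.01107558/0.01123720 − 1)×1000 = (0.985617 − 1)×1000 = -14.383 permil
f_A = (δ_mix − δ_B)/(δ_A − δ_B) = (-21.2 − (-14.383))/(-30.684 − (-14.383))
f_A = -6.817 / -16.301 = 0.4182

0.418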